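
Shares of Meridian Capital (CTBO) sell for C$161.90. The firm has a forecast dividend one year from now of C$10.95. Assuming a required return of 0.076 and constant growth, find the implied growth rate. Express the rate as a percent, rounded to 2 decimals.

0.84%

From P₀ = D₁/(r − g), the implied growth is g = r − D₁/P₀.
g = 0.076 − 10.95/161.90 = 0.076 − 0.06763 = 0.00837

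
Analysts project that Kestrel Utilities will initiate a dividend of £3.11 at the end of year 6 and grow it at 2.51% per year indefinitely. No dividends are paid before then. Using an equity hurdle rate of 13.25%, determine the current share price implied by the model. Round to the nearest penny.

Deferred-dividend DDM. At t=5 the remaining stream is a growing perpetuity with first payment D_6 = 3.11.
V_5 = D_6/(r−g) = 3.11/(0.1325−0.0251) = 28.9572
P₀ = V_5/(1+r)^5 = 28.9572/(1+0.1325)^5 = 15.5441

£15.54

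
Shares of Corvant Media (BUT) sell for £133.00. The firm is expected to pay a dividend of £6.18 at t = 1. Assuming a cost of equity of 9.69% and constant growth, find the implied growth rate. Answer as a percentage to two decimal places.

From P₀ = D₁/(r − g), the implied growth is g = r − D₁/P₀.
g = 0.0969 − 6.18/133.00 = 0.0969 − 0.04647 = 0.05043

5.04%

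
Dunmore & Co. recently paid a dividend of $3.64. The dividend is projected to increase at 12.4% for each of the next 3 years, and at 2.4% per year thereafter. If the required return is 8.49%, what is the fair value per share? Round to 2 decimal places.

Two-stage DDM. Project D₁…D_3 at 0.124, terminal growth 0.024, discount at r = 0.0849.
D_1 = 4.0914
D_2 = 4.5987
D_3 = 5.1689
Terminal value at t=3: TV = D_4/(r−g) = 5.2930/(0.0849−0.024) = 86.9126
P₀ = 4.0914/(1+0.0849)^1 + 4.5987/(1+0.0849)^2 + 5.1689/(1+0.0849)^3 + 86.9126/(1+0.0849)^3 = 79.7896

$79.79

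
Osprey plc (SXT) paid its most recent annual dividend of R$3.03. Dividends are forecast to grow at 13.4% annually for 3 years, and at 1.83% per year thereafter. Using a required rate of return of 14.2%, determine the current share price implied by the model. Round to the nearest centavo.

R$33.39

Two-stage DDM. Project D₁…D_3 at 0.134, terminal growth 0.0183, discount at r = 0.142.
D_1 = 3.4360
D_2 = 3.8964
D_3 = 4.4186
Terminal value at t=3: TV = D_4/(r−g) = 4.4994/(0.142−0.0183) = 36.3737
P₀ = 3.4360/(1+0.142)^1 + 3.8964/(1+0.142)^2 + 4.4186/(1+0.142)^3 + 36.3737/(1+0.142)^3 = 33.3857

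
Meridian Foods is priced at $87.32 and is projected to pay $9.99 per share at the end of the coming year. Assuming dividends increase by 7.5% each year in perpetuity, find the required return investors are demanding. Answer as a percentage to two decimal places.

Rearranging the constant-growth DDM: r = D₁/P₀ + g.
r = 9.9900 / 87.32 + 0.075 = 0.11441 + 0.075 = 0.18941

18.94%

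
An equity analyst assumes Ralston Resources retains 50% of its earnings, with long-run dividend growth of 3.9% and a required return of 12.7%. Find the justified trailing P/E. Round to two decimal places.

5.90

Payout ratio b = 1 − 0.50 = 0.50.
Justified trailing P/E = b(1+g)/(r−g) = 0.50×(1+0.039)/(0.127−0.039) = 5.9034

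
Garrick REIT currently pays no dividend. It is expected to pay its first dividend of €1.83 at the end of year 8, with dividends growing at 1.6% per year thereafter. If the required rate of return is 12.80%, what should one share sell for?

Deferred-dividend DDM. At t=7 the remaining stream is a growing perpetuity with first payment D_8 = 1.83.
V_7 = D_8/(r−g) = 1.83/(0.128−0.016) = 16.3393
P₀ = V_7/(1+r)^7 = 16.3393/(1+0.128)^7 = 7.0318

€7.03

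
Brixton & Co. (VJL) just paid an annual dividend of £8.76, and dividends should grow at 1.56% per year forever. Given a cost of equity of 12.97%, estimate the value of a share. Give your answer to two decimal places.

Gordon growth model: P₀ = D₁/(r − g). D₁ = 8.76 × (1 + 0.0156) = 8.8967.
P₀ = 8.8967 / (0.1297 − 0.0156) = 8.8967 / 0.1141 = 77.9724

£77.97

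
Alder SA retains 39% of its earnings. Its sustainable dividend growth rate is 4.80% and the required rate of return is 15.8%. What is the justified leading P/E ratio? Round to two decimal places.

5.55

Payout ratio b = 1 − 0.39 = 0.61.
Justified leading P/E = b/(r−g) = 0.61/(0.158−0.048) = 5.5455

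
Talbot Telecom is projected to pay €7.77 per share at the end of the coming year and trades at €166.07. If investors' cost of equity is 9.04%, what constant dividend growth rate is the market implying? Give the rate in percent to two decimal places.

4.36%

From P₀ = D₁/(r − g), the implied growth is g = r − D₁/P₀.
g = 0.0904 − 7.77/166.07 = 0.0904 − 0.04679 = 0.04361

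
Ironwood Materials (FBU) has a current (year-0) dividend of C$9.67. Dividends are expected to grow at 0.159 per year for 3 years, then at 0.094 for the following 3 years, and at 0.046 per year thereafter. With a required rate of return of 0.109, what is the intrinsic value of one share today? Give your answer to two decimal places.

Three-stage DDM. Project D₁…D_6; terminal Gordon value at t=6 with g = 0.046; discount at r = 0.109.
D_1 = 11.2075
D_2 = 12.9895
D_3 = 15.0549
D_4 = 16.4700
D_5 = 18.0182
D_6 = 19.7119
TV_6 = 20.6187/(0.109−0.046) = 327.2803
P₀ = Σ Dₜ/(1+r)ᵗ + TV_6/(1+r)^6 = 239.8573

C$239.86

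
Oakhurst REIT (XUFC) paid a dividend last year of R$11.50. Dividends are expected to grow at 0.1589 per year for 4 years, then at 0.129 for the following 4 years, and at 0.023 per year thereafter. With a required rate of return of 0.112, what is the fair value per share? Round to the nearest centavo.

R$273.12

Three-stage DDM. Project D₁…D_8; terminal Gordon value at t=8 with g = 0.023; discount at r = 0.112.
D_1 = 13.3274
D_2 = 15.4451
D_3 = 17.8993
D_4 = 20.7435
D_5 = 23.4194
D_6 = 26.4405
D_7 = 29.8513
D_8 = 33.7021
TV_8 = 34.4773/(0.112−0.023) = 387.3853
P₀ = Σ Dₜ/(1+r)ᵗ + TV_8/(1+r)^8 = 273.1237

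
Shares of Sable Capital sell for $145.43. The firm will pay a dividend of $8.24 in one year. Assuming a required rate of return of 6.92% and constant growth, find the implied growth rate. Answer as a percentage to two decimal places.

1.25%

From P₀ = D₁/(r − g), the implied growth is g = r − D₁/P₀.
g = 0.0692 − 8.24/145.43 = 0.0692 − 0.05666 = 0.01254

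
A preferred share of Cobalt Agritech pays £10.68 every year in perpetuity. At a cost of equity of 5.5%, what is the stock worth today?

£194.18

Zero-growth DDM (perpetuity): P₀ = D/r = 10.68 / 0.055 = 194.1818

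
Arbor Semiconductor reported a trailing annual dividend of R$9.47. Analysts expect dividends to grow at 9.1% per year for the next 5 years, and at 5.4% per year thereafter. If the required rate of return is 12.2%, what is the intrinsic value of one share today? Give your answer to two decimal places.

Two-stage DDM. Project D₁…D_5 at 0.091, terminal growth 0.054, discount at r = 0.122.
D_1 = 10.3318
D_2 = 11.2720
D_3 = 12.2977
D_4 = 13.4168
D_5 = 14.6377
Terminal value at t=5: TV = D_6/(r−g) = 15.4282/(0.122−0.054) = 226.8848
P₀ = 10.3318/(1+0.122)^1 + 11.2720/(1+0.122)^2 + 12.2977/(1+0.122)^3 + 13.4168/(1+0.122)^4 + 14.6377/(1+0.122)^5 + 226.8848/(1+0.122)^5 = 171.1641

R$171.16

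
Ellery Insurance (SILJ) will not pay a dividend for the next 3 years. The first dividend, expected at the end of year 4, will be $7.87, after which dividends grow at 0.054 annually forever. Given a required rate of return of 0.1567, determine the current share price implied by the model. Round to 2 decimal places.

$49.52

Deferred-dividend DDM. At t=3 the remaining stream is a growing perpetuity with first payment D_4 = 7.87.
V_3 = D_4/(r−g) = 7.87/(0.1567−0.054) = 76.6310
P₀ = V_3/(1+r)^3 = 76.6310/(1+0.1567)^3 = 49.5156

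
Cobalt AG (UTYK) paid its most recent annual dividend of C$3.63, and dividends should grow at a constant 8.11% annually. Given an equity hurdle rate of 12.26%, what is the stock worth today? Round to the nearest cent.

C$94.56

Gordon growth model: P₀ = D₁/(r − g). D₁ = 3.63 × (1 + 0.0811) = 3.9244.
P₀ = 3.9244 / (0.1226 − 0.0811) = 3.9244 / 0.0415 = 94.5637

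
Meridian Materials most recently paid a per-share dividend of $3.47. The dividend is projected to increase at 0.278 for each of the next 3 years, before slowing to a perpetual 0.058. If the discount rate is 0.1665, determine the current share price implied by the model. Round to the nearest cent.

Two-stage DDM. Project D₁…D_3 at 0.278, terminal growth 0.058, discount at r = 0.1665.
D_1 = 4.4347
D_2 = 5.6675
D_3 = 7.2431
Terminal value at t=3: TV = D_4/(r−g) = 7.6632/(0.1665−0.058) = 70.6282
P₀ = 4.4347/(1+0.1665)^1 + 5.6675/(1+0.1665)^2 + 7.2431/(1+0.1665)^3 + 70.6282/(1+0.1665)^3 = 57.0262

$57.03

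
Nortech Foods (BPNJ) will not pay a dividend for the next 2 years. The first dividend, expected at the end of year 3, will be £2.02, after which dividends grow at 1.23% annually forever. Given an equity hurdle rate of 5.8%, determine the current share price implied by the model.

£39.49

Deferred-dividend DDM. At t=2 the remaining stream is a growing perpetuity with first payment D_3 = 2.02.
V_2 = D_3/(r−g) = 2.02/(0.058−0.0123) = 44.2013
P₀ = V_2/(1+r)^2 = 44.2013/(1+0.058)^2 = 39.4879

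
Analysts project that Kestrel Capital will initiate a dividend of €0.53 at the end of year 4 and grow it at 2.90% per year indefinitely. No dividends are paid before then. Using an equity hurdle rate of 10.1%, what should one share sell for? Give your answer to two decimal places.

€5.52

Deferred-dividend DDM. At t=3 the remaining stream is a growing perpetuity with first payment D_4 = 0.53.
V_3 = D_4/(r−g) = 0.53/(0.101−0.029) = 7.3611
P₀ = V_3/(1+r)^3 = 7.3611/(1+0.101)^3 = 5.5155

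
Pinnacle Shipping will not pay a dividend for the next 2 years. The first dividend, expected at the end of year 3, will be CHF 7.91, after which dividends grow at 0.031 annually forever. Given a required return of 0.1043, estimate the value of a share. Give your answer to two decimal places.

Deferred-dividend DDM. At t=2 the remaining stream is a growing perpetuity with first payment D_3 = 7.91.
V_2 = D_3/(r−g) = 7.91/(0.1043−0.031) = 107.9127
P₀ = V_2/(1+r)^2 = 107.9127/(1+0.1043)^2 = 88.4908

CHF 88.49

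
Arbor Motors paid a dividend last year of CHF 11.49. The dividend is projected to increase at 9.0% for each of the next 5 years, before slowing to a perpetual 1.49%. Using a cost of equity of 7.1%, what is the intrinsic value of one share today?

CHF 287.55

Two-stage DDM. Project D₁…D_5 at 0.09, terminal growth 0.0149, discount at r = 0.071.
D_1 = 12.5241
D_2 = 13.6513
D_3 = 14.8799
D_4 = 16.2191
D_5 = 17.6788
Terminal value at t=5: TV = D_6/(r−g) = 17.9422/(0.071−0.0149) = 319.8254
P₀ = 12.5241/(1+0.071)^1 + 13.6513/(1+0.071)^2 + 14.8799/(1+0.071)^3 + 16.2191/(1+0.071)^4 + 17.6788/(1+0.071)^5 + 319.8254/(1+0.071)^5 = 287.5493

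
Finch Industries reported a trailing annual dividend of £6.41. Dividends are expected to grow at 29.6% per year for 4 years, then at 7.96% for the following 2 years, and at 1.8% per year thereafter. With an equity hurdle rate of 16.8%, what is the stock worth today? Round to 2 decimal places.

£107.10

Three-stage DDM. Project D₁…D_6; terminal Gordon value at t=6 with g = 0.018; discount at r = 0.168.
D_1 = 8.3074
D_2 = 10.7663
D_3 = 13.9532
D_4 = 18.0833
D_5 = 19.5227
D_6 = 21.0768
TV_6 = 21.4561/(0.168−0.018) = 143.0409
P₀ = Σ Dₜ/(1+r)ᵗ + TV_6/(1+r)^6 = 107.0982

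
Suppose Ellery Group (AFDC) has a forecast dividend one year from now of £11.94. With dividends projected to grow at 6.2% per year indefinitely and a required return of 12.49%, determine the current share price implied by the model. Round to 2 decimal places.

Gordon growth model: P₀ = D₁/(r − g), with D₁ = 11.94 given directly.
P₀ = 11.9400 / (0.1249 − 0.062) = 11.9400 / 0.0629 = 189.8251

£189.83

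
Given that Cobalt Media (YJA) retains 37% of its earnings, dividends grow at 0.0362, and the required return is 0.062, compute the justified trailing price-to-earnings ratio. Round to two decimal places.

25.30

Payout ratio b = 1 − 0.37 = 0.63.
Justified trailing P/E = b(1+g)/(r−g) = 0.63×(1+0.0362)/(0.062−0.0362) = 25.3026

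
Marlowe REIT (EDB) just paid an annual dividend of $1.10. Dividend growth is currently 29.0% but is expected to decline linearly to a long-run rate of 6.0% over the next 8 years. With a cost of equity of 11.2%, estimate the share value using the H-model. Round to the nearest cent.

$41.88

H-model: P₀ = D₀[(1+g_L) + H(g_S−g_L)]/(r−g_L), with H = 8/2 = 4.
P₀ = 1.10 × [(1+0.06) + 4×(0.29−0.06)] / (0.112−0.06)
   = 1.10 × 1.9800 / 0.052 = 41.8846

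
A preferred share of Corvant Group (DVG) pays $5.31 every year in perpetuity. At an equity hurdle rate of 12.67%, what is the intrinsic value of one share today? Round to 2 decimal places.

Zero-growth DDM (perpetuity): P₀ = D/r = 5.31 / 0.1267 = 41.9100

$41.91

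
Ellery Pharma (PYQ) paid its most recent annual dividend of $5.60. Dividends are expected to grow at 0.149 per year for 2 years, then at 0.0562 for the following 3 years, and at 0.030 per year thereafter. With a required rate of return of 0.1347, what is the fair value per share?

Three-stage DDM. Project D₁…D_5; terminal Gordon value at t=5 with g = 0.03; discount at r = 0.1347.
D_1 = 6.4344
D_2 = 7.3931
D_3 = 7.8086
D_4 = 8.2475
D_5 = 8.7110
TV_5 = 8.9723/(0.1347−0.03) = 85.6953
P₀ = Σ Dₜ/(1+r)ᵗ + TV_5/(1+r)^5 = 71.9200

$71.92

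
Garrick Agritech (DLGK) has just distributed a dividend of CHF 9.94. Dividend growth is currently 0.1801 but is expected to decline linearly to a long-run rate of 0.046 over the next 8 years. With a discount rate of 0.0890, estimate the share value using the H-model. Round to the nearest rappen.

H-model: P₀ = D₀[(1+g_L) + H(g_S−g_L)]/(r−g_L), with H = 8/2 = 4.
P₀ = 9.94 × [(1+0.046) + 4×(0.1801−0.046)] / (0.089−0.046)
   = 9.94 × 1.5824 / 0.043 = 365.7920

CHF 365.79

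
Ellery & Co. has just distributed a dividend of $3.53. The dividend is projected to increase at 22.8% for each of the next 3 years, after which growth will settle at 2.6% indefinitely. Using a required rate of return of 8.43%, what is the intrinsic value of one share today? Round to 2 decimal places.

$103.89

Two-stage DDM. Project D₁…D_3 at 0.228, terminal growth 0.026, discount at r = 0.0843.
D_1 = 4.3348
D_2 = 5.3232
D_3 = 6.5369
Terminal value at t=3: TV = D_4/(r−g) = 6.7068/(0.0843−0.026) = 115.0399
P₀ = 4.3348/(1+0.0843)^1 + 5.3232/(1+0.0843)^2 + 6.5369/(1+0.0843)^3 + 115.0399/(1+0.0843)^3 = 103.8934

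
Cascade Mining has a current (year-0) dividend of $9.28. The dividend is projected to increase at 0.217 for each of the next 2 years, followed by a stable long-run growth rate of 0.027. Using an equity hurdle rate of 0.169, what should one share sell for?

$92.46

Two-stage DDM. Project D₁…D_2 at 0.217, terminal growth 0.027, discount at r = 0.169.
D_1 = 11.2938
D_2 = 13.7445
Terminal value at t=2: TV = D_3/(r−g) = 14.1156/(0.169−0.027) = 99.4057
P₀ = 11.2938/(1+0.169)^1 + 13.7445/(1+0.169)^2 + 99.4057/(1+0.169)^2 = 92.4603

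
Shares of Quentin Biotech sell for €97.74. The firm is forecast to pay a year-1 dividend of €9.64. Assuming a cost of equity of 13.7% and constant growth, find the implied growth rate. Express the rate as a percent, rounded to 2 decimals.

From P₀ = D₁/(r − g), the implied growth is g = r − D₁/P₀.
g = 0.137 − 9.64/97.74 = 0.137 − 0.09863 = 0.03837

3.84%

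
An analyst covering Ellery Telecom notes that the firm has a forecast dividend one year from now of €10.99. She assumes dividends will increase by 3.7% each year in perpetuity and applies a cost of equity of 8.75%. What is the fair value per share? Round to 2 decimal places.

Gordon growth model: P₀ = D₁/(r − g), with D₁ = 10.99 given directly.
P₀ = 10.9900 / (0.0875 − 0.037) = 10.9900 / 0.0505 = 217.6238

€217.62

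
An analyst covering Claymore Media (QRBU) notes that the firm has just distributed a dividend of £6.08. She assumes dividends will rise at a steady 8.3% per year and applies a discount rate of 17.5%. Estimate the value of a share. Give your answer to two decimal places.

£71.57

Gordon growth model: P₀ = D₁/(r − g). D₁ = 6.08 × (1 + 0.083) = 6.5846.
P₀ = 6.5846 / (0.175 − 0.083) = 6.5846 / 0.092 = 71.5722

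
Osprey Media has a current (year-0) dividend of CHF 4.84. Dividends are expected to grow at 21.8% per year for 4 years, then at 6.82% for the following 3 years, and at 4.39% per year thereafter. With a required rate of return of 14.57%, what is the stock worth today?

CHF 90.14

Three-stage DDM. Project D₁…D_7; terminal Gordon value at t=7 with g = 0.0439; discount at r = 0.1457.
D_1 = 5.8951
D_2 = 7.1803
D_3 = 8.7456
D_4 = 10.6521
D_5 = 11.3786
D_6 = 12.1546
D_7 = 12.9835
TV_7 = 13.5535/(0.1457−0.0439) = 133.1384
P₀ = Σ Dₜ/(1+r)ᵗ + TV_7/(1+r)^7 = 90.1437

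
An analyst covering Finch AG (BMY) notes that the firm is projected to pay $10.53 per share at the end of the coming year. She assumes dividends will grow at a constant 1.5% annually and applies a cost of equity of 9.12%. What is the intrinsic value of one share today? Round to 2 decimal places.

Gordon growth model: P₀ = D₁/(r − g), with D₁ = 10.53 given directly.
P₀ = 10.5300 / (0.0912 − 0.015) = 10.5300 / 0.0762 = 138.1890

$138.19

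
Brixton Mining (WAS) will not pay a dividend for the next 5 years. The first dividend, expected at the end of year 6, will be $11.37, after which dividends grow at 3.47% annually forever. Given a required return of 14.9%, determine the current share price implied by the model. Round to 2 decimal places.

Deferred-dividend DDM. At t=5 the remaining stream is a growing perpetuity with first payment D_6 = 11.37.
V_5 = D_6/(r−g) = 11.37/(0.149−0.0347) = 99.4751
P₀ = V_5/(1+r)^5 = 99.4751/(1+0.149)^5 = 49.6723

$49.67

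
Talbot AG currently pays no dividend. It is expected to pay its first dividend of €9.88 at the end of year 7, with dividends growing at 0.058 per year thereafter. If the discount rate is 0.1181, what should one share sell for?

€84.14

Deferred-dividend DDM. At t=6 the remaining stream is a growing perpetuity with first payment D_7 = 9.88.
V_6 = D_7/(r−g) = 9.88/(0.1181−0.058) = 164.3927
P₀ = V_6/(1+r)^6 = 164.3927/(1+0.1181)^6 = 84.1392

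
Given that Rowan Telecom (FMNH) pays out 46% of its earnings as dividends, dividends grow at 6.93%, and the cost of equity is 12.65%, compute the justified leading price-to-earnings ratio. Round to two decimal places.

8.04

Justified leading P/E = b/(r−g) = 0.46/(0.1265−0.0693) = 8.0420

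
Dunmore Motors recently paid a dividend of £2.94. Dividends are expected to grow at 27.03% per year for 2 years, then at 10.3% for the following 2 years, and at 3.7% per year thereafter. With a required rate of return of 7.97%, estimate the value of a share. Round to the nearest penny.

Three-stage DDM. Project D₁…D_4; terminal Gordon value at t=4 with g = 0.037; discount at r = 0.0797.
D_1 = 3.7347
D_2 = 4.7442
D_3 = 5.2328
D_4 = 5.7718
TV_4 = 5.9854/(0.0797−0.037) = 140.1722
P₀ = Σ Dₜ/(1+r)ᵗ + TV_4/(1+r)^4 = 119.0785

£119.08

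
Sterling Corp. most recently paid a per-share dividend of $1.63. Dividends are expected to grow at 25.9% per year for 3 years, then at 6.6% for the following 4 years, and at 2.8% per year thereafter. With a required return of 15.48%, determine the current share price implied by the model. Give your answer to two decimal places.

$25.21

Three-stage DDM. Project D₁…D_7; terminal Gordon value at t=7 with g = 0.028; discount at r = 0.1548.
D_1 = 2.0522
D_2 = 2.5837
D_3 = 3.2529
D_4 = 3.4675
D_5 = 3.6964
D_6 = 3.9404
D_7 = 4.2004
TV_7 = 4.3180/(0.1548−0.028) = 34.0539
P₀ = Σ Dₜ/(1+r)ᵗ + TV_7/(1+r)^7 = 25.2059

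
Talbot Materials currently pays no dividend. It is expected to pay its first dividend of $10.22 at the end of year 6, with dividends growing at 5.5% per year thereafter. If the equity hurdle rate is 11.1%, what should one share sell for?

Deferred-dividend DDM. At t=5 the remaining stream is a growing perpetuity with first payment D_6 = 10.22.
V_5 = D_6/(r−g) = 10.22/(0.111−0.055) = 182.5000
P₀ = V_5/(1+r)^5 = 182.5000/(1+0.111)^5 = 107.8183

$107.82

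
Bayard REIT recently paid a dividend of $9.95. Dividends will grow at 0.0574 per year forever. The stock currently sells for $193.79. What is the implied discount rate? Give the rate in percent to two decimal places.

Rearranging the constant-growth DDM: r = D₁/P₀ + g.
D₁ = 9.95 × (1 + 0.0574) = 10.5211.
r = 10.5211 / 193.79 + 0.0574 = 0.05429 + 0.0574 = 0.11169

11.17%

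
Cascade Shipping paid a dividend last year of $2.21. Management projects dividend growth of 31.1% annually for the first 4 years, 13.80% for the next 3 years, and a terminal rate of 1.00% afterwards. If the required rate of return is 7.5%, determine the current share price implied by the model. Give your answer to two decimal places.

$121.44

Three-stage DDM. Project D₁…D_7; terminal Gordon value at t=7 with g = 0.01; discount at r = 0.075.
D_1 = 2.8973
D_2 = 3.7984
D_3 = 4.9797
D_4 = 6.5283
D_5 = 7.4293
D_6 = 8.4545
D_7 = 9.6212
TV_7 = 9.7174/(0.075−0.01) = 149.4988
P₀ = Σ Dₜ/(1+r)ᵗ + TV_7/(1+r)^7 = 121.4424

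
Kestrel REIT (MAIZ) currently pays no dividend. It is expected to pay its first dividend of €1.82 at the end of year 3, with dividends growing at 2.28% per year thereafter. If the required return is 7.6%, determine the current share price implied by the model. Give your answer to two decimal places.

Deferred-dividend DDM. At t=2 the remaining stream is a growing perpetuity with first payment D_3 = 1.82.
V_2 = D_3/(r−g) = 1.82/(0.076−0.0228) = 34.2105
P₀ = V_2/(1+r)^2 = 34.2105/(1+0.076)^2 = 29.5485

€29.55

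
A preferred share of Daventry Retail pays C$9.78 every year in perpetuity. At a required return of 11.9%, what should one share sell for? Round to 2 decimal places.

C$82.18

Zero-growth DDM (perpetuity): P₀ = D/r = 9.78 / 0.119 = 82.1849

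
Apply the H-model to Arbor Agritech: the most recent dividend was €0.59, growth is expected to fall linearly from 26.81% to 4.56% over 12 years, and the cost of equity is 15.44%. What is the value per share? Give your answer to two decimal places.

H-model: P₀ = D₀[(1+g_L) + H(g_S−g_L)]/(r−g_L), with H = 12/2 = 6.
P₀ = 0.59 × [(1+0.0456) + 6×(0.2681−0.0456)] / (0.1544−0.0456)
   = 0.59 × 2.3806 / 0.1088 = 12.9095

€12.91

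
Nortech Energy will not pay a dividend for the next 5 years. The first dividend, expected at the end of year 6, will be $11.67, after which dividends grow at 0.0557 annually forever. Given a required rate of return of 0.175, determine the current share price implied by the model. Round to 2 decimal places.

Deferred-dividend DDM. At t=5 the remaining stream is a growing perpetuity with first payment D_6 = 11.67.
V_5 = D_6/(r−g) = 11.67/(0.175−0.0557) = 97.8206
P₀ = V_5/(1+r)^5 = 97.8206/(1+0.175)^5 = 43.6758

$43.68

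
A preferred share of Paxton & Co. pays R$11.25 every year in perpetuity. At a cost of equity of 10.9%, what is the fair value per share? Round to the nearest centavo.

Zero-growth DDM (perpetuity): P₀ = D/r = 11.25 / 0.109 = 103.2110

R$103.21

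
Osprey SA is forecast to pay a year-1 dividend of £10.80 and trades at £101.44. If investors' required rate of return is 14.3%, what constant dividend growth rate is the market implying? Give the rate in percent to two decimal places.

From P₀ = D₁/(r − g), the implied growth is g = r − D₁/P₀.
g = 0.143 − 10.80/101.44 = 0.143 − 0.10647 = 0.03653

3.65%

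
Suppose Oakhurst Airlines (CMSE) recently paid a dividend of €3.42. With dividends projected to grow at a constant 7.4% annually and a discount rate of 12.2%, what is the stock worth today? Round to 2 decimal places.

€76.52

Gordon growth model: P₀ = D₁/(r − g). D₁ = 3.42 × (1 + 0.074) = 3.6731.
P₀ = 3.6731 / (0.122 − 0.074) = 3.6731 / 0.048 = 76.5225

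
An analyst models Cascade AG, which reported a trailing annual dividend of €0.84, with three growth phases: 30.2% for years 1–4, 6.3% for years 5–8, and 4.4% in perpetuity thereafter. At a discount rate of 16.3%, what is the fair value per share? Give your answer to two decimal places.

€16.81

Three-stage DDM. Project D₁…D_8; terminal Gordon value at t=8 with g = 0.044; discount at r = 0.163.
D_1 = 1.0937
D_2 = 1.4240
D_3 = 1.8540
D_4 = 2.4139
D_5 = 2.5660
D_6 = 2.7277
D_7 = 2.8995
D_8 = 3.0822
TV_8 = 3.2178/(0.163−0.044) = 27.0402
P₀ = Σ Dₜ/(1+r)ᵗ + TV_8/(1+r)^8 = 16.8074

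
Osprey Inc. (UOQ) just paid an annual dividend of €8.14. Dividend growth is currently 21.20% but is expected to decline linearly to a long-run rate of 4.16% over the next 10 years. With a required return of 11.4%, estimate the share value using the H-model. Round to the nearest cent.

H-model: P₀ = D₀[(1+g_L) + H(g_S−g_L)]/(r−g_L), with H = 10/2 = 5.
P₀ = 8.14 × [(1+0.0416) + 5×(0.212−0.0416)] / (0.114−0.0416)
   = 8.14 × 1.8936 / 0.0724 = 212.8992

€212.90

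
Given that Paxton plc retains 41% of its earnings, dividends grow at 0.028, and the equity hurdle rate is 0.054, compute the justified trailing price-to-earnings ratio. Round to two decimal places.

23.33

Payout ratio b = 1 − 0.41 = 0.59.
Justified trailing P/E = b(1+g)/(r−g) = 0.59×(1+0.028)/(0.054−0.028) = 23.3277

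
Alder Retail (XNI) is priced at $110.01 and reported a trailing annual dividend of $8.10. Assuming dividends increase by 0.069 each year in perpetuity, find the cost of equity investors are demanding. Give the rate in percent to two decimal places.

Rearranging the constant-growth DDM: r = D₁/P₀ + g.
D₁ = 8.10 × (1 + 0.069) = 8.6589.
r = 8.6589 / 110.01 + 0.069 = 0.07871 + 0.069 = 0.14771

14.77%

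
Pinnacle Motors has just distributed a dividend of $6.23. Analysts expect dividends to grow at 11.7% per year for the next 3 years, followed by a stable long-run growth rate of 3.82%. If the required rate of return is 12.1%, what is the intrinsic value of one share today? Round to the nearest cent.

$95.84

Two-stage DDM. Project D₁…D_3 at 0.117, terminal growth 0.0382, discount at r = 0.121.
D_1 = 6.9589
D_2 = 7.7731
D_3 = 8.6826
Terminal value at t=3: TV = D_4/(r−g) = 9.0142/(0.121−0.0382) = 108.8675
P₀ = 6.9589/(1+0.121)^1 + 7.7731/(1+0.121)^2 + 8.6826/(1+0.121)^3 + 108.8675/(1+0.121)^3 = 95.8395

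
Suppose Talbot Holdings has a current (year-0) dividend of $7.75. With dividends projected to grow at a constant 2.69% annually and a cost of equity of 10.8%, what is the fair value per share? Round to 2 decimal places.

Gordon growth model: P₀ = D₁/(r − g). D₁ = 7.75 × (1 + 0.0269) = 7.9585.
P₀ = 7.9585 / (0.108 − 0.0269) = 7.9585 / 0.0811 = 98.1316

$98.13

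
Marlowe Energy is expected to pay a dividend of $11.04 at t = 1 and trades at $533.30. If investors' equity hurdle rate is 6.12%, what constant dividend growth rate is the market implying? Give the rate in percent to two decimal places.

4.05%

From P₀ = D₁/(r − g), the implied growth is g = r − D₁/P₀.
g = 0.0612 − 11.04/533.30 = 0.0612 − 0.02070 = 0.04050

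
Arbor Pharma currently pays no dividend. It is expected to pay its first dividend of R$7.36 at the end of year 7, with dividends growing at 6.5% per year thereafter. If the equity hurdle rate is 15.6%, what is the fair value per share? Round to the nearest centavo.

Deferred-dividend DDM. At t=6 the remaining stream is a growing perpetuity with first payment D_7 = 7.36.
V_6 = D_7/(r−g) = 7.36/(0.156−0.065) = 80.8791
P₀ = V_6/(1+r)^6 = 80.8791/(1+0.156)^6 = 33.8914

R$33.89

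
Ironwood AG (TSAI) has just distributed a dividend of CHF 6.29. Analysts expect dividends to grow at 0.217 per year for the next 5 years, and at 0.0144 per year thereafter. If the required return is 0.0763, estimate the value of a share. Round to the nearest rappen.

Two-stage DDM. Project D₁…D_5 at 0.217, terminal growth 0.0144, discount at r = 0.0763.
D_1 = 7.6549
D_2 = 9.3160
D_3 = 11.3376
D_4 = 13.7979
D_5 = 16.7920
Terminal value at t=5: TV = D_6/(r−g) = 17.0338/(0.0763−0.0144) = 275.1833
P₀ = 7.6549/(1+0.0763)^1 + 9.3160/(1+0.0763)^2 + 11.3376/(1+0.0763)^3 + 13.7979/(1+0.0763)^4 + 16.7920/(1+0.0763)^5 + 275.1833/(1+0.0763)^5 = 236.6823

CHF 236.68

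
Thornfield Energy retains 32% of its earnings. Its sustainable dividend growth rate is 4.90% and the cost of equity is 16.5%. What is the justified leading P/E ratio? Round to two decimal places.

Payout ratio b = 1 − 0.32 = 0.68.
Justified leading P/E = b/(r−g) = 0.68/(0.165−0.049) = 5.8621

5.86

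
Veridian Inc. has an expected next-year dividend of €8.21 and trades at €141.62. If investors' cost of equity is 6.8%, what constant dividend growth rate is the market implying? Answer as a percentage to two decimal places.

1.00%

From P₀ = D₁/(r − g), the implied growth is g = r − D₁/P₀.
g = 0.068 − 8.21/141.62 = 0.068 − 0.05797 = 0.01003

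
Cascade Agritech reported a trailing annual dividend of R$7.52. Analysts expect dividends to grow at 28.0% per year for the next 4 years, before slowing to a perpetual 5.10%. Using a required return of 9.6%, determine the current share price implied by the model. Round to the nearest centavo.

Two-stage DDM. Project D₁…D_4 at 0.28, terminal growth 0.051, discount at r = 0.096.
D_1 = 9.6256
D_2 = 12.3208
D_3 = 15.7706
D_4 = 20.1863
Terminal value at t=4: TV = D_5/(r−g) = 21.2158/(0.096−0.051) = 471.4633
P₀ = 9.6256/(1+0.096)^1 + 12.3208/(1+0.096)^2 + 15.7706/(1+0.096)^3 + 20.1863/(1+0.096)^4 + 471.4633/(1+0.096)^4 = 371.7508

R$371.75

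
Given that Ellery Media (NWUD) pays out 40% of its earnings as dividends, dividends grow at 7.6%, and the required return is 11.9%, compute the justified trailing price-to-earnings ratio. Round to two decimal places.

Justified trailing P/E = b(1+g)/(r−g) = 0.40×(1+0.076)/(0.119−0.076) = 10.0093

10.01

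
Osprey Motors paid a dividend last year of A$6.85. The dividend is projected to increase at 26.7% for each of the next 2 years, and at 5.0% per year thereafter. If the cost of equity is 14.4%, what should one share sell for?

A$109.84

Two-stage DDM. Project D₁…D_2 at 0.267, terminal growth 0.05, discount at r = 0.144.
D_1 = 8.6789
D_2 = 10.9962
Terminal value at t=2: TV = D_3/(r−g) = 11.5460/(0.144−0.05) = 122.8302
P₀ = 8.6789/(1+0.144)^1 + 10.9962/(1+0.144)^2 + 122.8302/(1+0.144)^2 = 109.8428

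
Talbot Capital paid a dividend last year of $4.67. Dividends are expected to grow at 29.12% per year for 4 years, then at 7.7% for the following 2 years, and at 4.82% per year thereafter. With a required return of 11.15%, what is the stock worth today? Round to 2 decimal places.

$176.00

Three-stage DDM. Project D₁…D_6; terminal Gordon value at t=6 with g = 0.0482; discount at r = 0.1115.
D_1 = 6.0299
D_2 = 7.7858
D_3 = 10.0530
D_4 = 12.9805
D_5 = 13.9800
D_6 = 15.0564
TV_6 = 15.7822/(0.1115−0.0482) = 249.3233
P₀ = Σ Dₜ/(1+r)ᵗ + TV_6/(1+r)^6 = 176.0008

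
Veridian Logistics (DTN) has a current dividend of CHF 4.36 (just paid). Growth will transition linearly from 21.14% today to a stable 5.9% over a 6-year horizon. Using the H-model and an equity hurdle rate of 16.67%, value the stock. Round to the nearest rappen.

CHF 61.38

H-model: P₀ = D₀[(1+g_L) + H(g_S−g_L)]/(r−g_L), with H = 6/2 = 3.
P₀ = 4.36 × [(1+0.059) + 3×(0.2114−0.059)] / (0.1667−0.059)
   = 4.36 × 1.5162 / 0.1077 = 61.3801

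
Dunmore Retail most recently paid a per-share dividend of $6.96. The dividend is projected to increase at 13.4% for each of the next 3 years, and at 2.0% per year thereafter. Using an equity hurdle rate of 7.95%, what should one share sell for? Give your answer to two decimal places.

$161.37

Two-stage DDM. Project D₁…D_3 at 0.134, terminal growth 0.02, discount at r = 0.0795.
D_1 = 7.8926
D_2 = 8.9503
D_3 = 10.1496
Terminal value at t=3: TV = D_4/(r−g) = 10.3526/(0.0795−0.02) = 173.9929
P₀ = 7.8926/(1+0.0795)^1 + 8.9503/(1+0.0795)^2 + 10.1496/(1+0.0795)^3 + 173.9929/(1+0.0795)^3 = 161.3734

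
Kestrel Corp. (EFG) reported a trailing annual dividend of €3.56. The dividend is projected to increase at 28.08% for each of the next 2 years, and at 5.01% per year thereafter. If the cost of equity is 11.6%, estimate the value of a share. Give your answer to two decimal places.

€83.49

Two-stage DDM. Project D₁…D_2 at 0.2808, terminal growth 0.0501, discount at r = 0.116.
D_1 = 4.5596
D_2 = 5.8400
Terminal value at t=2: TV = D_3/(r−g) = 6.1326/(0.116−0.0501) = 93.0589
P₀ = 4.5596/(1+0.116)^1 + 5.8400/(1+0.116)^2 + 93.0589/(1+0.116)^2 = 83.4935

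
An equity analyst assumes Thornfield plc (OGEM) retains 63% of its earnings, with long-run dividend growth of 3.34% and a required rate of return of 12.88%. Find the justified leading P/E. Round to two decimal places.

Payout ratio b = 1 − 0.63 = 0.37.
Justified leading P/E = b/(r−g) = 0.37/(0.1288−0.0334) = 3.8784

3.88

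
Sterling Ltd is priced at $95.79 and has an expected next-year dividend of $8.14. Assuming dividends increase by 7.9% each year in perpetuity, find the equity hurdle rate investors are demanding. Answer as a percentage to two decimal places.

16.40%

Rearranging the constant-growth DDM: r = D₁/P₀ + g.
r = 8.1400 / 95.79 + 0.079 = 0.08498 + 0.079 = 0.16398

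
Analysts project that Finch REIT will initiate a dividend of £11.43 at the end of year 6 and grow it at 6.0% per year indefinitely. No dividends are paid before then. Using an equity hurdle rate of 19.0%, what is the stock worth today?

£36.84

Deferred-dividend DDM. At t=5 the remaining stream is a growing perpetuity with first payment D_6 = 11.43.
V_5 = D_6/(r−g) = 11.43/(0.19−0.06) = 87.9231
P₀ = V_5/(1+r)^5 = 87.9231/(1+0.19)^5 = 36.8441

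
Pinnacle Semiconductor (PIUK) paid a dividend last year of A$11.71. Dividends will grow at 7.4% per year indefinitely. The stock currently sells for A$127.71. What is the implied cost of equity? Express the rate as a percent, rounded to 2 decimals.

Rearranging the constant-growth DDM: r = D₁/P₀ + g.
D₁ = 11.71 × (1 + 0.074) = 12.5765.
r = 12.5765 / 127.71 + 0.074 = 0.09848 + 0.074 = 0.17248

17.25%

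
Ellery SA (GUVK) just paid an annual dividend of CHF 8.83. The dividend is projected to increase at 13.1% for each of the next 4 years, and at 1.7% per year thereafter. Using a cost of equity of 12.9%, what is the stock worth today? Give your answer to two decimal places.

Two-stage DDM. Project D₁…D_4 at 0.131, terminal growth 0.017, discount at r = 0.129.
D_1 = 9.9867
D_2 = 11.2950
D_3 = 12.7746
D_4 = 14.4481
Terminal value at t=4: TV = D_5/(r−g) = 14.6937/(0.129−0.017) = 131.1940
P₀ = 9.9867/(1+0.129)^1 + 11.2950/(1+0.129)^2 + 12.7746/(1+0.129)^3 + 14.4481/(1+0.129)^4 + 131.1940/(1+0.129)^4 = 116.2259

CHF 116.23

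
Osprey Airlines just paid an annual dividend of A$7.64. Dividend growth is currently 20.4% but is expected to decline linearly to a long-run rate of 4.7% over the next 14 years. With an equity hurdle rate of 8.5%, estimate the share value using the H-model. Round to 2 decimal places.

A$431.46

H-model: P₀ = D₀[(1+g_L) + H(g_S−g_L)]/(r−g_L), with H = 14/2 = 7.
P₀ = 7.64 × [(1+0.047) + 7×(0.204−0.047)] / (0.085−0.047)
   = 7.64 × 2.1460 / 0.038 = 431.4589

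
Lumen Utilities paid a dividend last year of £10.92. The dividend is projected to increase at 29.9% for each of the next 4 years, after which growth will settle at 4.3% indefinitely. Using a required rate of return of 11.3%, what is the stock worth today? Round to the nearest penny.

£367.14

Two-stage DDM. Project D₁…D_4 at 0.299, terminal growth 0.043, discount at r = 0.113.
D_1 = 14.1851
D_2 = 18.4264
D_3 = 23.9359
D_4 = 31.0928
Terminal value at t=4: TV = D_5/(r−g) = 32.4297/(0.113−0.043) = 463.2821
P₀ = 14.1851/(1+0.113)^1 + 18.4264/(1+0.113)^2 + 23.9359/(1+0.113)^3 + 31.0928/(1+0.113)^4 + 463.2821/(1+0.113)^4 = 367.1433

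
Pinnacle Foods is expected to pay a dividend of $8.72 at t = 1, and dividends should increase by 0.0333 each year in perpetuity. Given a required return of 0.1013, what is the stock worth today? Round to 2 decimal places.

Gordon growth model: P₀ = D₁/(r − g), with D₁ = 8.72 given directly.
P₀ = 8.7200 / (0.1013 − 0.0333) = 8.7200 / 0.068 = 128.2353

$128.24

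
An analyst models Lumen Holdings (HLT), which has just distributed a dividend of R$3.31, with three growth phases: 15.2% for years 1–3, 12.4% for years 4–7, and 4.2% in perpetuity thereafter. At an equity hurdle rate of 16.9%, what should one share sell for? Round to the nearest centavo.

Three-stage DDM. Project D₁…D_7; terminal Gordon value at t=7 with g = 0.042; discount at r = 0.169.
D_1 = 3.8131
D_2 = 4.3927
D_3 = 5.0604
D_4 = 5.6879
D_5 = 6.3932
D_6 = 7.1860
D_7 = 8.0770
TV_7 = 8.4162/(0.169−0.042) = 66.2696
P₀ = Σ Dₜ/(1+r)ᵗ + TV_7/(1+r)^7 = 43.3547

R$43.35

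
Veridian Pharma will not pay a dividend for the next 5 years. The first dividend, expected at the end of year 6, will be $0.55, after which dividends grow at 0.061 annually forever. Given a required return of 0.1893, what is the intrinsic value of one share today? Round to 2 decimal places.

Deferred-dividend DDM. At t=5 the remaining stream is a growing perpetuity with first payment D_6 = 0.55.
V_5 = D_6/(r−g) = 0.55/(0.1893−0.061) = 4.2868
P₀ = V_5/(1+r)^5 = 4.2868/(1+0.1893)^5 = 1.8017

$1.80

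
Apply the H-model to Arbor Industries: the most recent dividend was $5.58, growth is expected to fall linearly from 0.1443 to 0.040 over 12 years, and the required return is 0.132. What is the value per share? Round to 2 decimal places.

$101.03

H-model: P₀ = D₀[(1+g_L) + H(g_S−g_L)]/(r−g_L), with H = 12/2 = 6.
P₀ = 5.58 × [(1+0.04) + 6×(0.1443−0.04)] / (0.132−0.04)
   = 5.58 × 1.6658 / 0.092 = 101.0344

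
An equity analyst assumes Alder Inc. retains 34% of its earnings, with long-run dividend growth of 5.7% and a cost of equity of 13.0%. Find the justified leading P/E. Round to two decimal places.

9.04

Payout ratio b = 1 − 0.34 = 0.66.
Justified leading P/E = b/(r−g) = 0.66/(0.13−0.057) = 9.0411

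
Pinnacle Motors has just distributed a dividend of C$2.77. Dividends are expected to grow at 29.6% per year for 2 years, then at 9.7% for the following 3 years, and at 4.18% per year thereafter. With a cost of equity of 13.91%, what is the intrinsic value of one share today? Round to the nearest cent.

C$51.01

Three-stage DDM. Project D₁…D_5; terminal Gordon value at t=5 with g = 0.0418; discount at r = 0.1391.
D_1 = 3.5899
D_2 = 4.6525
D_3 = 5.1038
D_4 = 5.5989
D_5 = 6.1420
TV_5 = 6.3987/(0.1391−0.0418) = 65.7629
P₀ = Σ Dₜ/(1+r)ᵗ + TV_5/(1+r)^5 = 51.0087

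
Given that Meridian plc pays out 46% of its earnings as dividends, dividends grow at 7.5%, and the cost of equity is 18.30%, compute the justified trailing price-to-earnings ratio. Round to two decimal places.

4.58

Justified trailing P/E = b(1+g)/(r−g) = 0.46×(1+0.075)/(0.183−0.075) = 4.5787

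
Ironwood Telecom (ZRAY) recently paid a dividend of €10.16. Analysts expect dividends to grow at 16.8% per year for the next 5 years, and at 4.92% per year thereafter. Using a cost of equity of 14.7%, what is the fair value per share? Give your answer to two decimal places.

€173.01

Two-stage DDM. Project D₁…D_5 at 0.168, terminal growth 0.0492, discount at r = 0.147.
D_1 = 11.8669
D_2 = 13.8605
D_3 = 16.1891
D_4 = 18.9088
D_5 = 22.0855
Terminal value at t=5: TV = D_6/(r−g) = 23.1721/(0.147−0.0492) = 236.9340
P₀ = 11.8669/(1+0.147)^1 + 13.8605/(1+0.147)^2 + 16.1891/(1+0.147)^3 + 18.9088/(1+0.147)^4 + 22.0855/(1+0.147)^5 + 236.9340/(1+0.147)^5 = 173.0059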